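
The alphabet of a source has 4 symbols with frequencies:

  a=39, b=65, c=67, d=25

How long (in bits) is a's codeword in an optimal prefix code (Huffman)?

Huffman merges, smallest pair first:
d(25) + a(39) → 64
64 + b(65) → 129
c(67) + 129 → 196
a sits 3 levels below the root, so its codeword is 3 bits.

3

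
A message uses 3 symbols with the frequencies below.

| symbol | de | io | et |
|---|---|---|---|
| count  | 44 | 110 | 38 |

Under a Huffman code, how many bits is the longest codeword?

2

Merge the two lowest-weight nodes at each step:
et(38) + de(44) → 82
82 + io(110) → 192
Maximum depth reached is 2.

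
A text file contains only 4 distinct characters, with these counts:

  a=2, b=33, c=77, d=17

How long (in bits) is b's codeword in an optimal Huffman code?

2

Build the tree from the bottom:
combine a(2), d(17) → 19
combine 19, b(33) → 52
combine 52, c(77) → 129
The subtree containing b is merged 2 times, so code length = 2.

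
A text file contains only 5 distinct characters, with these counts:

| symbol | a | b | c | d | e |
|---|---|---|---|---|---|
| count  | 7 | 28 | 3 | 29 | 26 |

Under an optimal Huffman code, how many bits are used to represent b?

Build the tree from the bottom:
c(3) + a(7) → 10
10 + e(26) → 36
b(28) + d(29) → 57
36 + 57 → 93
b sits 2 levels below the root, so its codeword is 2 bits.

2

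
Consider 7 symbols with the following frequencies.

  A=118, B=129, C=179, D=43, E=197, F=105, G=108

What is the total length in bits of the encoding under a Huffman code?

2409

Greedily combine the two least-frequent nodes:
merge D(43) and F(105): 148
merge G(108) and A(118): 226
merge B(129) and 148: 277
merge C(179) and E(197): 376
merge 226 and 277: 503
merge 376 and 503: 879
Each symbol's bit-cost is frequency × depth; summing gives 2409 bits (equivalently 148 + 226 + 277 + 376 + 503 + 879).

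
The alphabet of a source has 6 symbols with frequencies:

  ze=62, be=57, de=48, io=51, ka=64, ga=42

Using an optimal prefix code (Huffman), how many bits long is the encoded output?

846

Merge the two smallest weights repeatedly:
merge ga(42) and de(48): 90
merge io(51) and be(57): 108
merge ze(62) and ka(64): 126
merge 90 and 108: 198
merge 126 and 198: 324
Each symbol's bit-cost is frequency × depth; summing gives 846 bits (equivalently 90 + 108 + 126 + 198 + 324).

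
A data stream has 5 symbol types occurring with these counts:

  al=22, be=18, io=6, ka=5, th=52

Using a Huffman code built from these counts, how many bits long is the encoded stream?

194

Greedily combine the two least-frequent nodes:
combine ka(5), io(6) → 11
combine 11, be(18) → 29
combine al(22), 29 → 51
combine 51, th(52) → 103
Each symbol's bit-cost is frequency × depth; summing gives 194 bits (equivalently 11 + 29 + 51 + 103).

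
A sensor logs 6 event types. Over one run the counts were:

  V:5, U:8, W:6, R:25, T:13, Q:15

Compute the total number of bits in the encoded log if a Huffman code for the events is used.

Merge the two smallest weights repeatedly:
merge V(5) and W(6): 11
merge U(8) and 11: 19
merge T(13) and Q(15): 28
merge 19 and R(25): 44
merge 28 and 44: 72
Total encoded bits = sum of merged weights = 11 + 19 + 28 + 44 + 72 = 174.

174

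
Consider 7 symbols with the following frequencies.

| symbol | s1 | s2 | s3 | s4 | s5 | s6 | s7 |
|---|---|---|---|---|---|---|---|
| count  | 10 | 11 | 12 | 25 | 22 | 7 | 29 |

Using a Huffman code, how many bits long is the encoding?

Merge the two smallest weights repeatedly:
combine s6(7), s1(10) → 17
combine s2(11), s3(12) → 23
combine 17, s5(22) → 39
combine 23, s4(25) → 48
combine s7(29), 39 → 68
combine 48, 68 → 116
Each symbol's bit-cost is frequency × depth; summing gives 311 bits (equivalently 17 + 23 + 39 + 48 + 68 + 116).

311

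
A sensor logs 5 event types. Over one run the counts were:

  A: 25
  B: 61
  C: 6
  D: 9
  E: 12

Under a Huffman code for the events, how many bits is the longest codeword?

4

Merge the two lowest-weight nodes at each step:
merge C(6) and D(9): 15
merge E(12) and 15: 27
merge A(25) and 27: 52
merge 52 and B(61): 113
The first pair merged (C, D) ends up deepest, at depth 4.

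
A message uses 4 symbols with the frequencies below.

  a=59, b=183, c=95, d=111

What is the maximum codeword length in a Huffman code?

Merge the two lowest-weight nodes at each step:
a(59) + c(95) → 154
d(111) + 154 → 265
b(183) + 265 → 448
The first pair merged (a, c) ends up deepest, at depth 3.

3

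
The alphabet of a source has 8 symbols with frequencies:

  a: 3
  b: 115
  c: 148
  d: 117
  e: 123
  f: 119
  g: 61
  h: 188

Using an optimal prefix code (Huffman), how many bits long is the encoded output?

Greedily combine the two least-frequent nodes:
merge a(3) and g(61): 64
merge 64 and b(115): 179
merge d(117) and f(119): 236
merge e(123) and c(148): 271
merge 179 and h(188): 367
merge 236 and 271: 507
merge 367 and 507: 874
Total encoded bits = sum of merged weights = 64 + 179 + 236 + 271 + 367 + 507 + 874 = 2498.

2498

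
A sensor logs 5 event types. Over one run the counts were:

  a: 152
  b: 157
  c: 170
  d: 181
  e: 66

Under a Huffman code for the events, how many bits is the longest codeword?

3

Merge the two lowest-weight nodes at each step:
merge e(66) and a(152): 218
merge b(157) and c(170): 327
merge d(181) and 218: 399
merge 327 and 399: 726
Maximum depth reached is 3.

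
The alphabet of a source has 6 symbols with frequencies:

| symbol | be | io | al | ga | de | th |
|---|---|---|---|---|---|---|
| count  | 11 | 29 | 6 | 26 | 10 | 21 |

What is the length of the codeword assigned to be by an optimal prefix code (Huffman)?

Repeatedly merge the two smallest:
combine al(6), de(10) → 16
combine be(11), 16 → 27
combine th(21), ga(26) → 47
combine 27, io(29) → 56
combine 47, 56 → 103
be's leaf is at depth 3, giving a 3-bit codeword.

3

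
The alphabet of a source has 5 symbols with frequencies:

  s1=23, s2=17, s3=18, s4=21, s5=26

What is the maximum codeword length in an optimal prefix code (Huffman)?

3

Merge the two lowest-weight nodes at each step:
s2(17) + s3(18) → 35
s4(21) + s1(23) → 44
s5(26) + 35 → 61
44 + 61 → 105
The rarest symbols sit at the bottom; the longest codeword is 3 bits.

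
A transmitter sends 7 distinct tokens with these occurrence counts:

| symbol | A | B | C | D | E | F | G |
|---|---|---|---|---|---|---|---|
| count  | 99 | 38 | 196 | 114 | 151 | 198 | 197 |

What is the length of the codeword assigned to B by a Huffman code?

4

Build the tree from the bottom:
combine B(38), A(99) → 137
combine D(114), 137 → 251
combine E(151), C(196) → 347
combine G(197), F(198) → 395
combine 251, 347 → 598
combine 395, 598 → 993
B's leaf is at depth 4, giving a 4-bit codeword.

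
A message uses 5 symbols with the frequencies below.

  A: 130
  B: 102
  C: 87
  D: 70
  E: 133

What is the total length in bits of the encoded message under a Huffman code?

1201

Greedily combine the two least-frequent nodes:
merge D(70) and C(87): 157
merge B(102) and A(130): 232
merge E(133) and 157: 290
merge 232 and 290: 522
Each symbol's bit-cost is frequency × depth; summing gives 1201 bits (equivalently 157 + 232 + 290 + 522).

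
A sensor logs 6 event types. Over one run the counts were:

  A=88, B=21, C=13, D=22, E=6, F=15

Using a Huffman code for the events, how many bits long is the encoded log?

338

Greedily combine the two least-frequent nodes:
E(6) + C(13) → 19
F(15) + 19 → 34
B(21) + D(22) → 43
34 + 43 → 77
77 + A(88) → 165
Each symbol's bit-cost is frequency × depth; summing gives 338 bits (equivalently 19 + 34 + 43 + 77 + 165).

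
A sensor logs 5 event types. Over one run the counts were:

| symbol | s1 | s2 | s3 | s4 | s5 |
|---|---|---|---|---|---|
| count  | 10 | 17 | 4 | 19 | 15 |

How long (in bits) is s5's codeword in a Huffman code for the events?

Repeatedly merge the two smallest:
merge s3(4) and s1(10): 14
merge 14 and s5(15): 29
merge s2(17) and s4(19): 36
merge 29 and 36: 65
The subtree containing s5 is merged 2 times, so code length = 2.

2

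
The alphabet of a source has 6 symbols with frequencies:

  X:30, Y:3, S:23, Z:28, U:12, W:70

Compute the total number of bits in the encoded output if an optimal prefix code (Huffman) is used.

373

Build the Huffman tree bottom-up:
combine Y(3), U(12) → 15
combine 15, S(23) → 38
combine Z(28), X(30) → 58
combine 38, 58 → 96
combine W(70), 96 → 166
The encoded length is the sum of every internal node's weight: 15 + 38 + 58 + 96 + 166 = 373 bits.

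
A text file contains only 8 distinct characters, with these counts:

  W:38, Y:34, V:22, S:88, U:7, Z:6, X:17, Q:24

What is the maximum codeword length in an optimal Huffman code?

Merge the two lowest-weight nodes at each step:
merge Z(6) and U(7): 13
merge 13 and X(17): 30
merge V(22) and Q(24): 46
merge 30 and Y(34): 64
merge W(38) and 46: 84
merge 64 and 84: 148
merge S(88) and 148: 236
Maximum depth reached is 5.

5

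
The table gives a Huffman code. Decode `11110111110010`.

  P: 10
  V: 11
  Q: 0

Read left to right; each codeword is recognised as soon as it completes (prefix code):
  11→V | 11→V | 0→Q | 11→V | 11→V | 10→P | 0→Q | 10→P
Decoded message: VVQVVPQP

VVQVVPQP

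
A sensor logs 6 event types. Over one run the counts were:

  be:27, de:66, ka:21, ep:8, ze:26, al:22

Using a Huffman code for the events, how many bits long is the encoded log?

407

Build the Huffman tree bottom-up:
merge ep(8) and ka(21): 29
merge al(22) and ze(26): 48
merge be(27) and 29: 56
merge 48 and 56: 104
merge de(66) and 104: 170
The encoded length is the sum of every internal node's weight: 29 + 48 + 56 + 104 + 170 = 407 bits.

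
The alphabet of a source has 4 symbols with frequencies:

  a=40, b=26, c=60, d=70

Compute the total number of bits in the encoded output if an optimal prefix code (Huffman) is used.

Build the Huffman tree bottom-up:
combine b(26), a(40) → 66
combine c(60), 66 → 126
combine d(70), 126 → 196
Total encoded bits = sum of merged weights = 66 + 126 + 196 = 388.

388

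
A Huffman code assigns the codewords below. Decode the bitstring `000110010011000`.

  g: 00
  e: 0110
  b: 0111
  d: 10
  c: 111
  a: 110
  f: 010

Read left to right; each codeword is recognised as soon as it completes (prefix code):
  00→g | 0110→e | 010→f | 0110→e | 00→g
Decoded message: gefeg

gefeg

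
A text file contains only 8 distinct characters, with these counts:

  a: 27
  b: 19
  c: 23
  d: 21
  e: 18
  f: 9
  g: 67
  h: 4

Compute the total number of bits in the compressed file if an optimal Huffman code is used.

Merge the two smallest weights repeatedly:
combine h(4), f(9) → 13
combine 13, e(18) → 31
combine b(19), d(21) → 40
combine c(23), a(27) → 50
combine 31, 40 → 71
combine 50, g(67) → 117
combine 71, 117 → 188
Each symbol's bit-cost is frequency × depth; summing gives 510 bits (equivalently 13 + 31 + 40 + 50 + 71 + 117 + 188).

510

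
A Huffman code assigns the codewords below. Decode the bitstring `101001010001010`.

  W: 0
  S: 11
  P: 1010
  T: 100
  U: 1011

Read left to right; each codeword is recognised as soon as it completes (prefix code):
  1010→P | 0→W | 1010→P | 0→W | 0→W | 1010→P
Decoded message: PWPWWP

PWPWWP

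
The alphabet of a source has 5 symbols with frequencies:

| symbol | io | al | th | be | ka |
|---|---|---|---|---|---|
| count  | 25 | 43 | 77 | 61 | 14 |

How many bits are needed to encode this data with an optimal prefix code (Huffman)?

479

Merge the two smallest weights repeatedly:
ka(14) + io(25) → 39
39 + al(43) → 82
be(61) + th(77) → 138
82 + 138 → 220
The encoded length is the sum of every internal node's weight: 39 + 82 + 138 + 220 = 479 bits.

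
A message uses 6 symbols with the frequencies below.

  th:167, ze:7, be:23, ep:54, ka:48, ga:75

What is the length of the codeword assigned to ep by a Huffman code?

Huffman merges, smallest pair first:
combine ze(7), be(23) → 30
combine 30, ka(48) → 78
combine ep(54), ga(75) → 129
combine 78, 129 → 207
combine th(167), 207 → 374
ep's leaf is at depth 3, giving a 3-bit codeword.

3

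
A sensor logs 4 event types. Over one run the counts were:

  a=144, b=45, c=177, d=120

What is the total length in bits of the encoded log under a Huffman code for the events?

960

Greedily combine the two least-frequent nodes:
combine b(45), d(120) → 165
combine a(144), 165 → 309
combine c(177), 309 → 486
Total encoded bits = sum of merged weights = 165 + 309 + 486 = 960.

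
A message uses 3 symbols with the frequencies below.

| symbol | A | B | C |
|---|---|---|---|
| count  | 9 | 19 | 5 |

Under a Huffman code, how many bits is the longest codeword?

2

Merge the two lowest-weight nodes at each step:
combine C(5), A(9) → 14
combine 14, B(19) → 33
The rarest symbols sit at the bottom; the longest codeword is 2 bits.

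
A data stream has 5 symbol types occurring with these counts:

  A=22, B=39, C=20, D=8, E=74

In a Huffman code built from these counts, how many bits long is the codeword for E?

1

Huffman merges, smallest pair first:
merge D(8) and C(20): 28
merge A(22) and 28: 50
merge B(39) and 50: 89
merge E(74) and 89: 163
E is merged only at the final step, so code length = 1.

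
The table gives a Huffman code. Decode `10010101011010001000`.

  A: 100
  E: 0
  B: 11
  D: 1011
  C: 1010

ACDEAEAE

Read left to right; each codeword is recognised as soon as it completes (prefix code):
  100→A | 1010→C | 1011→D | 0→E | 100→A | 0→E | 100→A | 0→E
Decoded message: ACDEAEAE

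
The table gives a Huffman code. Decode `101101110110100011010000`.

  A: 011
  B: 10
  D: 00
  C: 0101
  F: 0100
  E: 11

BEABEFAFD

Read left to right; each codeword is recognised as soon as it completes (prefix code):
  10→B | 11→E | 011→A | 10→B | 11→E | 0100→F | 011→A | 0100→F | 00→D
Decoded message: BEABEFAFD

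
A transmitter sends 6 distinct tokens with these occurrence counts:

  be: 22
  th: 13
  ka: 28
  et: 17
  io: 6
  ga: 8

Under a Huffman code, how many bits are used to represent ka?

Huffman merges, smallest pair first:
combine io(6), ga(8) → 14
combine th(13), 14 → 27
combine et(17), be(22) → 39
combine 27, ka(28) → 55
combine 39, 55 → 94
The subtree containing ka is merged 2 times, so code length = 2.

2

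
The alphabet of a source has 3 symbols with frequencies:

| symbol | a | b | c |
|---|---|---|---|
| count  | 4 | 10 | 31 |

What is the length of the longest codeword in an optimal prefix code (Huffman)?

2

Merge the two lowest-weight nodes at each step:
combine a(4), b(10) → 14
combine 14, c(31) → 45
The rarest symbols sit at the bottom; the longest codeword is 2 bits.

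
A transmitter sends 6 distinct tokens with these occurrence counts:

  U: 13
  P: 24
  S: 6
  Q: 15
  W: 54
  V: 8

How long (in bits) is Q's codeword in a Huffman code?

Huffman merges, smallest pair first:
merge S(6) and V(8): 14
merge U(13) and 14: 27
merge Q(15) and P(24): 39
merge 27 and 39: 66
merge W(54) and 66: 120
The subtree containing Q is merged 3 times, so code length = 3.

3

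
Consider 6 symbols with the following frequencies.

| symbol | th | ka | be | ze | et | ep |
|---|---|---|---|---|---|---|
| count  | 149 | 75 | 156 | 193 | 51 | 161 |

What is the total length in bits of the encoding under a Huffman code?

Greedily combine the two least-frequent nodes:
combine et(51), ka(75) → 126
combine 126, th(149) → 275
combine be(156), ep(161) → 317
combine ze(193), 275 → 468
combine 317, 468 → 785
The encoded length is the sum of every internal node's weight: 126 + 275 + 317 + 468 + 785 = 1971 bits.

1971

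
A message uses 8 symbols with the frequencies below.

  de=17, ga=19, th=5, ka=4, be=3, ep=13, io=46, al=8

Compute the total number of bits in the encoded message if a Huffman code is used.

Merge the two smallest weights repeatedly:
merge be(3) and ka(4): 7
merge th(5) and 7: 12
merge al(8) and 12: 20
merge ep(13) and de(17): 30
merge ga(19) and 20: 39
merge 30 and 39: 69
merge io(46) and 69: 115
The encoded length is the sum of every internal node's weight: 7 + 12 + 20 + 30 + 39 + 69 + 115 = 292 bits.

292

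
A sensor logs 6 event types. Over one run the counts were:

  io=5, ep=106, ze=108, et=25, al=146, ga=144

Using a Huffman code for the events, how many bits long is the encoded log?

1234

Merge the two smallest weights repeatedly:
io(5) + et(25) → 30
30 + ep(106) → 136
ze(108) + 136 → 244
ga(144) + al(146) → 290
244 + 290 → 534
The encoded length is the sum of every internal node's weight: 30 + 136 + 244 + 290 + 534 = 1234 bits.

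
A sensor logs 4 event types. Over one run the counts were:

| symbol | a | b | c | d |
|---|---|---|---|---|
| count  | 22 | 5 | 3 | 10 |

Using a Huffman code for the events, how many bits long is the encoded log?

66

Build the Huffman tree bottom-up:
combine c(3), b(5) → 8
combine 8, d(10) → 18
combine 18, a(22) → 40
Total encoded bits = sum of merged weights = 8 + 18 + 40 = 66.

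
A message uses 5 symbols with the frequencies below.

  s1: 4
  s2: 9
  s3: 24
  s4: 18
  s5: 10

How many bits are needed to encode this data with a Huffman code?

Build the Huffman tree bottom-up:
s1(4) + s2(9) → 13
s5(10) + 13 → 23
s4(18) + 23 → 41
s3(24) + 41 → 65
Total encoded bits = sum of merged weights = 13 + 23 + 41 + 65 = 142.

142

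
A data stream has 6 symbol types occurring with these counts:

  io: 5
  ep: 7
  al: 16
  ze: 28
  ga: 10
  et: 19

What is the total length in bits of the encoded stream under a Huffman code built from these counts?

204

Build the Huffman tree bottom-up:
io(5) + ep(7) → 12
ga(10) + 12 → 22
al(16) + et(19) → 35
22 + ze(28) → 50
35 + 50 → 85
Each symbol's bit-cost is frequency × depth; summing gives 204 bits (equivalently 12 + 22 + 35 + 50 + 85).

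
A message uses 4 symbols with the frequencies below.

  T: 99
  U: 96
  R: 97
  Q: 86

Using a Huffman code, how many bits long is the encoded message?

756

Greedily combine the two least-frequent nodes:
Q(86) + U(96) → 182
R(97) + T(99) → 196
182 + 196 → 378
Total encoded bits = sum of merged weights = 182 + 196 + 378 = 756.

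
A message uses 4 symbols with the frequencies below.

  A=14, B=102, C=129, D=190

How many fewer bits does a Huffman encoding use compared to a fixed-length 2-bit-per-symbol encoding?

74

Fixed-length: 2 bits × 435 symbols = 870 bits.
Huffman merges:
combine A(14), B(102) → 116
combine 116, C(129) → 245
combine D(190), 245 → 435
Huffman total = 116 + 245 + 435 = 796 bits.
Saving = 870 − 796 = 74 bits.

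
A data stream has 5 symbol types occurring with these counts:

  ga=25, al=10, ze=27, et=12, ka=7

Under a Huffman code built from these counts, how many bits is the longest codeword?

3

Merge the two lowest-weight nodes at each step:
ka(7) + al(10) → 17
et(12) + 17 → 29
ga(25) + ze(27) → 52
29 + 52 → 81
The rarest symbols sit at the bottom; the longest codeword is 3 bits.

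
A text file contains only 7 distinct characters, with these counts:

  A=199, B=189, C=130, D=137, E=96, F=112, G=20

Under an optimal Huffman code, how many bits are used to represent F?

3

Repeatedly merge the two smallest:
G(20) + E(96) → 116
F(112) + 116 → 228
C(130) + D(137) → 267
B(189) + A(199) → 388
228 + 267 → 495
388 + 495 → 883
The subtree containing F is merged 3 times, so code length = 3.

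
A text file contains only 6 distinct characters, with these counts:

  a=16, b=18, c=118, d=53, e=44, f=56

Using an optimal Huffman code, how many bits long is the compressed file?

Build the Huffman tree bottom-up:
merge a(16) and b(18): 34
merge 34 and e(44): 78
merge d(53) and f(56): 109
merge 78 and 109: 187
merge c(118) and 187: 305
Total encoded bits = sum of merged weights = 34 + 78 + 109 + 187 + 305 = 713.

713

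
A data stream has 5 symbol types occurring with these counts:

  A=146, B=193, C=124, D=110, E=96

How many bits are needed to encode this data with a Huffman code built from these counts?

Build the Huffman tree bottom-up:
merge E(96) and D(110): 206
merge C(124) and A(146): 270
merge B(193) and 206: 399
merge 270 and 399: 669
Total encoded bits = sum of merged weights = 206 + 270 + 399 + 669 = 1544.

1544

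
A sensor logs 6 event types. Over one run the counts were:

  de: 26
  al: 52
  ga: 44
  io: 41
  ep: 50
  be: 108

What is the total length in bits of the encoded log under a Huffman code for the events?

803

Build the Huffman tree bottom-up:
merge de(26) and io(41): 67
merge ga(44) and ep(50): 94
merge al(52) and 67: 119
merge 94 and be(108): 202
merge 119 and 202: 321
Total encoded bits = sum of merged weights = 67 + 94 + 119 + 202 + 321 = 803.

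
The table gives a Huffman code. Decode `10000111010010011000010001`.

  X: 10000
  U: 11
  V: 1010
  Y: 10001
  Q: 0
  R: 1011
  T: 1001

XUVQTXY

Read left to right; each codeword is recognised as soon as it completes (prefix code):
  10000→X | 11→U | 1010→V | 0→Q | 1001→T | 10000→X | 10001→Y
Decoded message: XUVQTXY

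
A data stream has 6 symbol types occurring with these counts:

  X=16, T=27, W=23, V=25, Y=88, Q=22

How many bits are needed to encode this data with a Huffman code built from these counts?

465

Merge the two smallest weights repeatedly:
X(16) + Q(22) → 38
W(23) + V(25) → 48
T(27) + 38 → 65
48 + 65 → 113
Y(88) + 113 → 201
Each symbol's bit-cost is frequency × depth; summing gives 465 bits (equivalently 38 + 48 + 65 + 113 + 201).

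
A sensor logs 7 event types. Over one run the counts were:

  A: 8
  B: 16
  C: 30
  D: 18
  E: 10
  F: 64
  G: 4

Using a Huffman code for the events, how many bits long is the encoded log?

Greedily combine the two least-frequent nodes:
G(4) + A(8) → 12
E(10) + 12 → 22
B(16) + D(18) → 34
22 + C(30) → 52
34 + 52 → 86
F(64) + 86 → 150
Total encoded bits = sum of merged weights = 12 + 22 + 34 + 52 + 86 + 150 = 356.

356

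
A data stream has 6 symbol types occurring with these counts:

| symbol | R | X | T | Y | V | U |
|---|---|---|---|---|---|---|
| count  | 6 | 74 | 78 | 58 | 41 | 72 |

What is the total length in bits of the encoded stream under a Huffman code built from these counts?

810

Merge the two smallest weights repeatedly:
combine R(6), V(41) → 47
combine 47, Y(58) → 105
combine U(72), X(74) → 146
combine T(78), 105 → 183
combine 146, 183 → 329
Total encoded bits = sum of merged weights = 47 + 105 + 146 + 183 + 329 = 810.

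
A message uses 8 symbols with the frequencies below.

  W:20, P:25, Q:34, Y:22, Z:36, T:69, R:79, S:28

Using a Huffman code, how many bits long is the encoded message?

886

Build the Huffman tree bottom-up:
merge W(20) and Y(22): 42
merge P(25) and S(28): 53
merge Q(34) and Z(36): 70
merge 42 and 53: 95
merge T(69) and 70: 139
merge R(79) and 95: 174
merge 139 and 174: 313
Each symbol's bit-cost is frequency × depth; summing gives 886 bits (equivalently 42 + 53 + 70 + 95 + 139 + 174 + 313).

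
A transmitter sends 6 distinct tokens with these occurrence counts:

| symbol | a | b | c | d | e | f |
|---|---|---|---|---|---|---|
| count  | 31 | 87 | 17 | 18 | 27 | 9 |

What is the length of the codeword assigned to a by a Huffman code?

3

Repeatedly merge the two smallest:
f(9) + c(17) → 26
d(18) + 26 → 44
e(27) + a(31) → 58
44 + 58 → 102
b(87) + 102 → 189
The subtree containing a is merged 3 times, so code length = 3.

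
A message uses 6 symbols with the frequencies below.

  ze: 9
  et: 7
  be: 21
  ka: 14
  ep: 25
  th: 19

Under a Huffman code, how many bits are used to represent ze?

Build the tree from the bottom:
merge et(7) and ze(9): 16
merge ka(14) and 16: 30
merge th(19) and be(21): 40
merge ep(25) and 30: 55
merge 40 and 55: 95
The subtree containing ze is merged 4 times, so code length = 4.

4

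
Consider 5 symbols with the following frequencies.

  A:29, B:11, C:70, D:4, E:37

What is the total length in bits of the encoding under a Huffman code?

291

Greedily combine the two least-frequent nodes:
merge D(4) and B(11): 15
merge 15 and A(29): 44
merge E(37) and 44: 81
merge C(70) and 81: 151
The encoded length is the sum of every internal node's weight: 15 + 44 + 81 + 151 = 291 bits.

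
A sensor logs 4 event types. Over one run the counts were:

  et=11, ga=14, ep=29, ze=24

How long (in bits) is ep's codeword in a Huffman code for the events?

Huffman merges, smallest pair first:
merge et(11) and ga(14): 25
merge ze(24) and 25: 49
merge ep(29) and 49: 78
ep is merged only at the final step, so code length = 1.

1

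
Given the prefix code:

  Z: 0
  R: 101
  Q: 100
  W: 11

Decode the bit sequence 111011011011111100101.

WRRRWWQR

Read left to right; each codeword is recognised as soon as it completes (prefix code):
  11→W | 101→R | 101→R | 101→R | 11→W | 11→W | 100→Q | 101→R
Decoded message: WRRRWWQR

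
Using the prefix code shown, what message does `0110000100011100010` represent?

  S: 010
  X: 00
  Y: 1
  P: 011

Read left to right; each codeword is recognised as soon as it completes (prefix code):
  011→P | 00→X | 00→X | 1→Y | 00→X | 011→P | 1→Y | 00→X | 010→S
Decoded message: PXXYXPYXS

PXXYXPYXS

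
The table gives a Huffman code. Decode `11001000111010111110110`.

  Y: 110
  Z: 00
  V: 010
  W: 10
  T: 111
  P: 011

Read left to right; each codeword is recognised as soon as it completes (prefix code):
  110→Y | 010→V | 00→Z | 111→T | 010→V | 111→T | 110→Y | 110→Y
Decoded message: YVZTVTYY

YVZTVTYY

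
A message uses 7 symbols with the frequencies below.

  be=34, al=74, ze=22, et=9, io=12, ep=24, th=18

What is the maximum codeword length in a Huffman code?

5

Merge the two lowest-weight nodes at each step:
et(9) + io(12) → 21
th(18) + 21 → 39
ze(22) + ep(24) → 46
be(34) + 39 → 73
46 + 73 → 119
al(74) + 119 → 193
Maximum depth reached is 5.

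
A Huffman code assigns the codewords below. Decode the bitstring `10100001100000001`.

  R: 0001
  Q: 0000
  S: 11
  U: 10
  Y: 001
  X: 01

UURUQY

Read left to right; each codeword is recognised as soon as it completes (prefix code):
  10→U | 10→U | 0001→R | 10→U | 0000→Q | 001→Y
Decoded message: UURUQY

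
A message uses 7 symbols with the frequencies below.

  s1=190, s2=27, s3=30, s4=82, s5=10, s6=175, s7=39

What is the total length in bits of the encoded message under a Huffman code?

Greedily combine the two least-frequent nodes:
combine s5(10), s2(27) → 37
combine s3(30), 37 → 67
combine s7(39), 67 → 106
combine s4(82), 106 → 188
combine s6(175), 188 → 363
combine s1(190), 363 → 553
The encoded length is the sum of every internal node's weight: 37 + 67 + 106 + 188 + 363 + 553 = 1314 bits.

1314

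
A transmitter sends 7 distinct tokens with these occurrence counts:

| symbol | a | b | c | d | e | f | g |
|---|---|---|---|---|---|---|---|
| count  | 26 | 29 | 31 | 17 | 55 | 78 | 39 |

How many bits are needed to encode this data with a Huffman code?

735

Merge the two smallest weights repeatedly:
merge d(17) and a(26): 43
merge b(29) and c(31): 60
merge g(39) and 43: 82
merge e(55) and 60: 115
merge f(78) and 82: 160
merge 115 and 160: 275
Total encoded bits = sum of merged weights = 43 + 60 + 82 + 115 + 160 + 275 = 735.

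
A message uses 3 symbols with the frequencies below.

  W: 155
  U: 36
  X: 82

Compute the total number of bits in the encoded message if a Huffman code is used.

Merge the two smallest weights repeatedly:
U(36) + X(82) → 118
118 + W(155) → 273
Total encoded bits = sum of merged weights = 118 + 273 = 391.

391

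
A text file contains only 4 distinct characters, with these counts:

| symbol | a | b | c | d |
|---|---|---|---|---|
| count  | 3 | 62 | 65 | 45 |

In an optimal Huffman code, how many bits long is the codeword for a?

Huffman merges, smallest pair first:
merge a(3) and d(45): 48
merge 48 and b(62): 110
merge c(65) and 110: 175
a sits 3 levels below the root, so its codeword is 3 bits.

3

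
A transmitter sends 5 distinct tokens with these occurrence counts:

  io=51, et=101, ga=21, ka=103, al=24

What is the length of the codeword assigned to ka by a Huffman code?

1

Repeatedly merge the two smallest:
combine ga(21), al(24) → 45
combine 45, io(51) → 96
combine 96, et(101) → 197
combine ka(103), 197 → 300
ka is a child of the root — depth 1, so its codeword is a single bit.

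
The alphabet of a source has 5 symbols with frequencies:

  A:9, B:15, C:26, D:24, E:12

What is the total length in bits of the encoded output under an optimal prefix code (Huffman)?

193

Build the Huffman tree bottom-up:
A(9) + E(12) → 21
B(15) + 21 → 36
D(24) + C(26) → 50
36 + 50 → 86
Each symbol's bit-cost is frequency × depth; summing gives 193 bits (equivalently 21 + 36 + 50 + 86).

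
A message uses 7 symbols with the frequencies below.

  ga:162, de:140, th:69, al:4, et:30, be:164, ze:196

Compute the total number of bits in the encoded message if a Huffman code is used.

Build the Huffman tree bottom-up:
merge al(4) and et(30): 34
merge 34 and th(69): 103
merge 103 and de(140): 243
merge ga(162) and be(164): 326
merge ze(196) and 243: 439
merge 326 and 439: 765
Each symbol's bit-cost is frequency × depth; summing gives 1910 bits (equivalently 34 + 103 + 243 + 326 + 439 + 765).

1910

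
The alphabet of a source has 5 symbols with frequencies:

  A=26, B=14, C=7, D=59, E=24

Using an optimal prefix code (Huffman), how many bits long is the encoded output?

267

Build the Huffman tree bottom-up:
merge C(7) and B(14): 21
merge 21 and E(24): 45
merge A(26) and 45: 71
merge D(59) and 71: 130
The encoded length is the sum of every internal node's weight: 21 + 45 + 71 + 130 = 267 bits.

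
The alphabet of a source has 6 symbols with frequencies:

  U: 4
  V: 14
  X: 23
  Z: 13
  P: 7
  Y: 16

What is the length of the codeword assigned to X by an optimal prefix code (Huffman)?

Huffman merges, smallest pair first:
combine U(4), P(7) → 11
combine 11, Z(13) → 24
combine V(14), Y(16) → 30
combine X(23), 24 → 47
combine 30, 47 → 77
X sits 2 levels below the root, so its codeword is 2 bits.

2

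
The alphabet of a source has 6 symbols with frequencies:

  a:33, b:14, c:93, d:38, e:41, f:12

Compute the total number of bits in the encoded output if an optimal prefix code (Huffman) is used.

533

Greedily combine the two least-frequent nodes:
combine f(12), b(14) → 26
combine 26, a(33) → 59
combine d(38), e(41) → 79
combine 59, 79 → 138
combine c(93), 138 → 231
Each symbol's bit-cost is frequency × depth; summing gives 533 bits (equivalently 26 + 59 + 79 + 138 + 231).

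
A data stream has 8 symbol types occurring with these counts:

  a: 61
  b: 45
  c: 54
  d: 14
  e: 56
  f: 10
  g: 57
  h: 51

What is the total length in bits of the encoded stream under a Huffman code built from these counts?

1007

Build the Huffman tree bottom-up:
f(10) + d(14) → 24
24 + b(45) → 69
h(51) + c(54) → 105
e(56) + g(57) → 113
a(61) + 69 → 130
105 + 113 → 218
130 + 218 → 348
Each symbol's bit-cost is frequency × depth; summing gives 1007 bits (equivalently 24 + 69 + 105 + 113 + 130 + 218 + 348).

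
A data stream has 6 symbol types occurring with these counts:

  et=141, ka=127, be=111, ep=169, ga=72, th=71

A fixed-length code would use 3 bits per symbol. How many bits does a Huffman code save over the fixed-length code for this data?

Fixed-length: 3 bits × 691 symbols = 2073 bits.
Huffman merges:
th(71) + ga(72) → 143
be(111) + ka(127) → 238
et(141) + 143 → 284
ep(169) + 238 → 407
284 + 407 → 691
Huffman total = 143 + 238 + 284 + 407 + 691 = 1763 bits.
Saving = 2073 − 1763 = 310 bits.

310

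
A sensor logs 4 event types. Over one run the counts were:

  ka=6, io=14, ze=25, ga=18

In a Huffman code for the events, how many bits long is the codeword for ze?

1

Huffman merges, smallest pair first:
merge ka(6) and io(14): 20
merge ga(18) and 20: 38
merge ze(25) and 38: 63
ze is a child of the root — depth 1, so its codeword is a single bit.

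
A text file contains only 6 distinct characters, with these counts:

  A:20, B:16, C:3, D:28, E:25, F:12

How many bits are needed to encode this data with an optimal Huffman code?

254

Merge the two smallest weights repeatedly:
combine C(3), F(12) → 15
combine 15, B(16) → 31
combine A(20), E(25) → 45
combine D(28), 31 → 59
combine 45, 59 → 104
The encoded length is the sum of every internal node's weight: 15 + 31 + 45 + 59 + 104 = 254 bits.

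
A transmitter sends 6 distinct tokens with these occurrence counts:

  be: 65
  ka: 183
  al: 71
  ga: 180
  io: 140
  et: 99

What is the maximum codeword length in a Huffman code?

Merge the two lowest-weight nodes at each step:
combine be(65), al(71) → 136
combine et(99), 136 → 235
combine io(140), ga(180) → 320
combine ka(183), 235 → 418
combine 320, 418 → 738
The first pair merged (be, al) ends up deepest, at depth 4.

4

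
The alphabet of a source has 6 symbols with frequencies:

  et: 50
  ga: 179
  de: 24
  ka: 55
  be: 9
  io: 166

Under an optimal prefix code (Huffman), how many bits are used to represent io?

Build the tree from the bottom:
be(9) + de(24) → 33
33 + et(50) → 83
ka(55) + 83 → 138
138 + io(166) → 304
ga(179) + 304 → 483
The subtree containing io is merged 2 times, so code length = 2.

2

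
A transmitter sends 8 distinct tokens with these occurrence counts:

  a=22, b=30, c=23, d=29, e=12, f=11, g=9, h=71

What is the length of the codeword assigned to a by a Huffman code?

Build the tree from the bottom:
g(9) + f(11) → 20
e(12) + 20 → 32
a(22) + c(23) → 45
d(29) + b(30) → 59
32 + 45 → 77
59 + h(71) → 130
77 + 130 → 207
The subtree containing a is merged 3 times, so code length = 3.

3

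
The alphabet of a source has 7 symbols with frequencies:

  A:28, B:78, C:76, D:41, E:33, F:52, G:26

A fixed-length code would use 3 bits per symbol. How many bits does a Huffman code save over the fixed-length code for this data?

Fixed-length: 3 bits × 334 symbols = 1002 bits.
Huffman merges:
merge G(26) and A(28): 54
merge E(33) and D(41): 74
merge F(52) and 54: 106
merge 74 and C(76): 150
merge B(78) and 106: 184
merge 150 and 184: 334
Huffman total = 54 + 74 + 106 + 150 + 184 + 334 = 902 bits.
Saving = 1002 − 902 = 100 bits.

100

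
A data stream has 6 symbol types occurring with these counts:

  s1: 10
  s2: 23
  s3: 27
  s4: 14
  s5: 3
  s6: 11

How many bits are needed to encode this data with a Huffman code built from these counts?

Merge the two smallest weights repeatedly:
combine s5(3), s1(10) → 13
combine s6(11), 13 → 24
combine s4(14), s2(23) → 37
combine 24, s3(27) → 51
combine 37, 51 → 88
Each symbol's bit-cost is frequency × depth; summing gives 213 bits (equivalently 13 + 24 + 37 + 51 + 88).

213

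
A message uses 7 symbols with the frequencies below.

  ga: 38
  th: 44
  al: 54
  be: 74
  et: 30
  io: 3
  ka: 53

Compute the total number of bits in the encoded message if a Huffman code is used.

Merge the two smallest weights repeatedly:
combine io(3), et(30) → 33
combine 33, ga(38) → 71
combine th(44), ka(53) → 97
combine al(54), 71 → 125
combine be(74), 97 → 171
combine 125, 171 → 296
Total encoded bits = sum of merged weights = 33 + 71 + 97 + 125 + 171 + 296 = 793.

793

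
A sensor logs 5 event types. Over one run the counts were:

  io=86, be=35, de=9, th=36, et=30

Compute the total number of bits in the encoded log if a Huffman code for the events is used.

Greedily combine the two least-frequent nodes:
de(9) + et(30) → 39
be(35) + th(36) → 71
39 + 71 → 110
io(86) + 110 → 196
Each symbol's bit-cost is frequency × depth; summing gives 416 bits (equivalently 39 + 71 + 110 + 196).

416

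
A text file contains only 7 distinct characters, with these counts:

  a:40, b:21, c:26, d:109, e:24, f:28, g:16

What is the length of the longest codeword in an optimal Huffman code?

Merge the two lowest-weight nodes at each step:
g(16) + b(21) → 37
e(24) + c(26) → 50
f(28) + 37 → 65
a(40) + 50 → 90
65 + 90 → 155
d(109) + 155 → 264
The rarest symbols sit at the bottom; the longest codeword is 4 bits.

4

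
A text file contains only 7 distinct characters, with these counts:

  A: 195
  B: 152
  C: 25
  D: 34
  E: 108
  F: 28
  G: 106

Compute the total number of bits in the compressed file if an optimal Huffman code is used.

1629

Greedily combine the two least-frequent nodes:
merge C(25) and F(28): 53
merge D(34) and 53: 87
merge 87 and G(106): 193
merge E(108) and B(152): 260
merge 193 and A(195): 388
merge 260 and 388: 648
The encoded length is the sum of every internal node's weight: 53 + 87 + 193 + 260 + 388 + 648 = 1629 bits.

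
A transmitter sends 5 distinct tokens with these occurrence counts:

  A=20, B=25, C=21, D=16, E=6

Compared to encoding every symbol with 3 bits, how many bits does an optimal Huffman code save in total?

Fixed-length: 3 bits × 88 symbols = 264 bits.
Huffman merges:
merge E(6) and D(16): 22
merge A(20) and C(21): 41
merge 22 and B(25): 47
merge 41 and 47: 88
Huffman total = 22 + 41 + 47 + 88 = 198 bits.
Saving = 264 − 198 = 66 bits.

66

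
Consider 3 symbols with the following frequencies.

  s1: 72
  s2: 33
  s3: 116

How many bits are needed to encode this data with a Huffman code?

326

Build the Huffman tree bottom-up:
combine s2(33), s1(72) → 105
combine 105, s3(116) → 221
Each symbol's bit-cost is frequency × depth; summing gives 326 bits (equivalently 105 + 221).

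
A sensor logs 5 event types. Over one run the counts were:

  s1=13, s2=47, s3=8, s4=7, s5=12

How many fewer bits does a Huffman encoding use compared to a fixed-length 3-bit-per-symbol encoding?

94

Fixed-length: 3 bits × 87 symbols = 261 bits.
Huffman merges:
merge s4(7) and s3(8): 15
merge s5(12) and s1(13): 25
merge 15 and 25: 40
merge 40 and s2(47): 87
Huffman total = 15 + 25 + 40 + 87 = 167 bits.
Saving = 261 − 167 = 94 bits.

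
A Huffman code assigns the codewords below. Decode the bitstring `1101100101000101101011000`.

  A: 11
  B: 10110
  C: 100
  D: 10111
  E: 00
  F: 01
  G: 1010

Read left to right; each codeword is recognised as soon as it completes (prefix code):
  11→A | 01→F | 100→C | 1010→G | 00→E | 10110→B | 10110→B | 00→E
Decoded message: AFCGEBBE

AFCGEBBE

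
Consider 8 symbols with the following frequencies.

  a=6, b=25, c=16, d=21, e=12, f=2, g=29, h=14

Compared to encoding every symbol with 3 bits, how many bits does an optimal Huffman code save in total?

Fixed-length: 3 bits × 125 symbols = 375 bits.
Huffman merges:
f(2) + a(6) → 8
8 + e(12) → 20
h(14) + c(16) → 30
20 + d(21) → 41
b(25) + g(29) → 54
30 + 41 → 71
54 + 71 → 125
Huffman total = 8 + 20 + 30 + 41 + 54 + 71 + 125 = 349 bits.
Saving = 375 − 349 = 26 bits.

26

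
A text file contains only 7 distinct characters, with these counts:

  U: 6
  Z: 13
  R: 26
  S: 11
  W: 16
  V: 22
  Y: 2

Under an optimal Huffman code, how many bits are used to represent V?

Huffman merges, smallest pair first:
Y(2) + U(6) → 8
8 + S(11) → 19
Z(13) + W(16) → 29
19 + V(22) → 41
R(26) + 29 → 55
41 + 55 → 96
The subtree containing V is merged 2 times, so code length = 2.

2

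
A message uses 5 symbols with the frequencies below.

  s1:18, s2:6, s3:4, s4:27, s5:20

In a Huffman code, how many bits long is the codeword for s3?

3

Huffman merges, smallest pair first:
merge s3(4) and s2(6): 10
merge 10 and s1(18): 28
merge s5(20) and s4(27): 47
merge 28 and 47: 75
s3's leaf is at depth 3, giving a 3-bit codeword.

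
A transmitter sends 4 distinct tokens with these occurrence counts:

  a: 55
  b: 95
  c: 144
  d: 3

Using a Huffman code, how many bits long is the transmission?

508

Greedily combine the two least-frequent nodes:
combine d(3), a(55) → 58
combine 58, b(95) → 153
combine c(144), 153 → 297
Total encoded bits = sum of merged weights = 58 + 153 + 297 = 508.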